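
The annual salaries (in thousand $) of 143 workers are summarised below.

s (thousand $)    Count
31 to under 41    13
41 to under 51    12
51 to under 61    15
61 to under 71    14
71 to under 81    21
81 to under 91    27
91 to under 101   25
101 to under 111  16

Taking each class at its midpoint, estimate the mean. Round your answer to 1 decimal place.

Midpoints: 36, 46, 56, 66, 76, 86, 96, 106
Σfm = 13×36 + 12×46 + 15×56 + 14×66 + 21×76 + 27×86 + 25×96 + 16×106 = 10798
n = Σf = 143
Mean = 10798 / 143 = 75.5105

75.5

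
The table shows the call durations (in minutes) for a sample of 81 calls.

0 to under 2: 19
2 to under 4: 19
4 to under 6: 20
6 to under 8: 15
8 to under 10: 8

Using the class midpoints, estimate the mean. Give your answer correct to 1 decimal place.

4.4

Midpoints: 1, 3, 5, 7, 9
Σfm = 19×1 + 19×3 + 20×5 + 15×7 + 8×9 = 353
n = Σf = 81
Mean = 353 / 81 = 4.3580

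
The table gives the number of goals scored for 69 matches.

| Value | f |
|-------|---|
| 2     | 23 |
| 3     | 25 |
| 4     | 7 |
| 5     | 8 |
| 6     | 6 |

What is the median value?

Cumulative frequencies: 23, 48, 55, 63, 69
n = 69, so the median is the value in position (n+1)/2 = 35.
Position 35 falls at value 3.

3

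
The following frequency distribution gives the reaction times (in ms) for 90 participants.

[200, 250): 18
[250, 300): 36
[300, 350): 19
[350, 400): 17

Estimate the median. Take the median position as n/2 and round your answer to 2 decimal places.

287.50

Cumulative frequencies: 18, 54, 73, 90
n = 90; position = n/2 = 45.
This falls in the class [250, 300): L = 250, F = 18, f = 36, h = 50.
Median ≈ 250 + ((45 − 18) / 36) × 50 = 287.5000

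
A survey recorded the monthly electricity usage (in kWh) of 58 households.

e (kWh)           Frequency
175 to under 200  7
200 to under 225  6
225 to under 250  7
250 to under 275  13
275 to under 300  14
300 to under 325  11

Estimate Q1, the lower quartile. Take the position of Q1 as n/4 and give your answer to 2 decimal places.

230.36

Cumulative frequencies: 7, 13, 20, 33, 47, 58
n = 58; position = n/4 = 14.5.
This falls in the class 225 to under 250: L = 225, F = 13, f = 7, h = 25.
Lower quartile ≈ 225 + ((14.5 − 13) / 7) × 25 = 230.3571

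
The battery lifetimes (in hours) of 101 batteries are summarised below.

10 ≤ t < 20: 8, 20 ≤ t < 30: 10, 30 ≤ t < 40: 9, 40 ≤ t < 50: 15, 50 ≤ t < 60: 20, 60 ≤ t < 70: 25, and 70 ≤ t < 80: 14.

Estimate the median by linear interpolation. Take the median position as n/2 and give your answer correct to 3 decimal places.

54.250

Cumulative frequencies: 8, 18, 27, 42, 62, 87, 101
n = 101; position = n/2 = 50.5.
This falls in the class 50 ≤ t < 60: L = 50, F = 42, f = 20, h = 10.
Median ≈ 50 + ((50.5 − 42) / 20) × 10 = 54.2500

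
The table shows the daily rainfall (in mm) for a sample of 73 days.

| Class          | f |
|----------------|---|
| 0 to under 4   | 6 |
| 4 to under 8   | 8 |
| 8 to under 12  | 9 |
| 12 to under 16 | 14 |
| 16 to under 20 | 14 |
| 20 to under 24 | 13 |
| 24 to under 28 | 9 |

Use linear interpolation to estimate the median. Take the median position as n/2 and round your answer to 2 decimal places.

15.86

Cumulative frequencies: 6, 14, 23, 37, 51, 64, 73
n = 73; position = n/2 = 36.5.
This falls in the class 12 to under 16: L = 12, F = 23, f = 14, h = 4.
Median ≈ 12 + ((36.5 − 23) / 14) × 4 = 15.8571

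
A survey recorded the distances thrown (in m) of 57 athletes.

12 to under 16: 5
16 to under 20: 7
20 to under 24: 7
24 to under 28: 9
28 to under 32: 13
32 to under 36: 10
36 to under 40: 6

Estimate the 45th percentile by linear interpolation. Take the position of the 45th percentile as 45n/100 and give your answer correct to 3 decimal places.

Cumulative frequencies: 5, 12, 19, 28, 41, 51, 57
n = 57; position = 45n/100 = 25.65.
This falls in the class 24 to under 28: L = 24, F = 19, f = 9, h = 4.
45th percentile ≈ 24 + ((25.65 − 19) / 9) × 4 = 26.9556

26.956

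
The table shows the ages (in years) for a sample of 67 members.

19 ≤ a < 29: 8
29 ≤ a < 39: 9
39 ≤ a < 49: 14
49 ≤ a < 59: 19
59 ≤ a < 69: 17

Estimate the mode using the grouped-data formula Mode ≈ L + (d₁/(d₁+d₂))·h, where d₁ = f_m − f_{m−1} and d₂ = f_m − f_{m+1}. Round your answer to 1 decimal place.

Modal class: 49 ≤ a < 59 (highest frequency 19).
d₁ = 19 − 14 = 5, d₂ = 19 − 17 = 2
Mode ≈ 49 + (5/(5+2)) × 10 = 49 + 7.1429 = 56.1429

56.1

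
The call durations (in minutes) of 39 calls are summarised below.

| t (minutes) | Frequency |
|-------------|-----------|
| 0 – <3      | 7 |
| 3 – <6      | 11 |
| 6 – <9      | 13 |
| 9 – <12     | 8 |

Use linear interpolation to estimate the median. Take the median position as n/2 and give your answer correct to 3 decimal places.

6.346

Cumulative frequencies: 7, 18, 31, 39
n = 39; position = n/2 = 19.5.
This falls in the class 6 – <9: L = 6, F = 18, f = 13, h = 3.
Median ≈ 6 + ((19.5 − 18) / 13) × 3 = 6.3462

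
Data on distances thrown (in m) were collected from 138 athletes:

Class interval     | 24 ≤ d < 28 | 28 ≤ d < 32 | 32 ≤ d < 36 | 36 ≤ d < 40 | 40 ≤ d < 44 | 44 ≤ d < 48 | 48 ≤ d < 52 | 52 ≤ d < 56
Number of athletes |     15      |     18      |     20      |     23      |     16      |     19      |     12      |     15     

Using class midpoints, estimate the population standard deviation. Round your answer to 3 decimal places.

Midpoints: 26, 30, 34, 38, 42, 46, 50, 54
n = 138, Σfm = 5440, mean = 39.4203
Σfm² = 224840
Σf(m − x̄)² = Σfm² − (Σfm)²/n = 224840 − 5440²/138 = 10393.6232
Population variance = 10393.6232 / 138 = 75.3161
Standard deviation = √75.3161 = 8.6785

8.678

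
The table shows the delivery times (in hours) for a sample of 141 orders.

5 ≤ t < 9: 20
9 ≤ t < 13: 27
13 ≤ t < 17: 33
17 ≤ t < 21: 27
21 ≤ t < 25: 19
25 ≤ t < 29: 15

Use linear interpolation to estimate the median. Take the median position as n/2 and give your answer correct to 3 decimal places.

15.848

Cumulative frequencies: 20, 47, 80, 107, 126, 141
n = 141; position = n/2 = 70.5.
This falls in the class 13 ≤ t < 17: L = 13, F = 47, f = 33, h = 4.
Median ≈ 13 + ((70.5 − 47) / 33) × 4 = 15.8485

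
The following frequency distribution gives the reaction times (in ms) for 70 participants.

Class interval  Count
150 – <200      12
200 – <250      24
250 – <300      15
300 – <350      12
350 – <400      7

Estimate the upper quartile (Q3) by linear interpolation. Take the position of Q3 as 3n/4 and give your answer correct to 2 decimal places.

306.25

Cumulative frequencies: 12, 36, 51, 63, 70
n = 70; position = 3n/4 = 52.5.
This falls in the class 300 – <350: L = 300, F = 51, f = 12, h = 50.
Upper quartile ≈ 300 + ((52.5 − 51) / 12) × 50 = 306.2500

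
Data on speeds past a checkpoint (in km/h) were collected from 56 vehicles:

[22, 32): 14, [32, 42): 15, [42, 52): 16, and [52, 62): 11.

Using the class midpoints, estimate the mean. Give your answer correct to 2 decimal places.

41.29

Midpoints: 27, 37, 47, 57
Σfm = 14×27 + 15×37 + 16×47 + 11×57 = 2312
n = Σf = 56
Mean = 2312 / 56 = 41.2857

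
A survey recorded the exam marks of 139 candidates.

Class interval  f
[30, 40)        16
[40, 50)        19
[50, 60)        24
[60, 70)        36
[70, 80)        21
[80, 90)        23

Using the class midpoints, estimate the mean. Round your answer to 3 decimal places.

Midpoints: 35, 45, 55, 65, 75, 85
Σfm = 16×35 + 19×45 + 24×55 + 36×65 + 21×75 + 23×85 = 8605
n = Σf = 139
Mean = 8605 / 139 = 61.9065

61.906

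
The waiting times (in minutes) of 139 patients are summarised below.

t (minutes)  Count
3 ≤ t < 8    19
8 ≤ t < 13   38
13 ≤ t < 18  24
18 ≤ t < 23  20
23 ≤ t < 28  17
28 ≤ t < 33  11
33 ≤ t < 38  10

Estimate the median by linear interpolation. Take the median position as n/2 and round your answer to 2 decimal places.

15.60

Cumulative frequencies: 19, 57, 81, 101, 118, 129, 139
n = 139; position = n/2 = 69.5.
This falls in the class 13 ≤ t < 18: L = 13, F = 57, f = 24, h = 5.
Median ≈ 13 + ((69.5 − 57) / 24) × 5 = 15.6042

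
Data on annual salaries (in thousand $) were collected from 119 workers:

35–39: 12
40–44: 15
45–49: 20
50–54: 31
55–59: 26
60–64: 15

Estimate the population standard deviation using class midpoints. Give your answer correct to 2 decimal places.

Midpoints: 37, 42, 47, 52, 57, 62
n = 119, Σfm = 6038, mean = 50.7395
Σfm² = 313026
Σf(m − x̄)² = Σfm² − (Σfm)²/n = 313026 − 6038²/119 = 6660.9244
Population variance = 6660.9244 / 119 = 55.9742
Standard deviation = √55.9742 = 7.4816

7.48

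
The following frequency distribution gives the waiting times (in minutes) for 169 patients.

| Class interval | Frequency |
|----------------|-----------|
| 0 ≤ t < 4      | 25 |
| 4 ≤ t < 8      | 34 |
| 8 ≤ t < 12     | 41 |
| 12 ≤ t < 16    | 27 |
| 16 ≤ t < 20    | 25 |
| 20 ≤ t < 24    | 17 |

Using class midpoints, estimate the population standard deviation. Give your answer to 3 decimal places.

6.173

Midpoints: 2, 6, 10, 14, 18, 22
n = 169, Σfm = 1866, mean = 11.0414
Σfm² = 27044
Σf(m − x̄)² = Σfm² − (Σfm)²/n = 27044 − 1866²/169 = 6440.7101
Population variance = 6440.7101 / 169 = 38.1107
Standard deviation = √38.1107 = 6.1734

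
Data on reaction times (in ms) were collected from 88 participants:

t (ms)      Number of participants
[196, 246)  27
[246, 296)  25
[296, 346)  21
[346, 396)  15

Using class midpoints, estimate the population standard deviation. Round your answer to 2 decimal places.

53.69

Midpoints: 221, 271, 321, 371
n = 88, Σfm = 25048, mean = 284.6364
Σfm² = 7383208
Σf(m − x̄)² = Σfm² − (Σfm)²/n = 7383208 − 25048²/88 = 253636.3636
Population variance = 253636.3636 / 88 = 2882.2314
Standard deviation = √2882.2314 = 53.6864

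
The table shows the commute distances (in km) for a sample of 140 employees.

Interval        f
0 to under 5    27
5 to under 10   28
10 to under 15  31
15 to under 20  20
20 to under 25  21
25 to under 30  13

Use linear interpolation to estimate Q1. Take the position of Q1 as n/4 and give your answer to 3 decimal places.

Cumulative frequencies: 27, 55, 86, 106, 127, 140
n = 140; position = n/4 = 35.
This falls in the class 5 to under 10: L = 5, F = 27, f = 28, h = 5.
Lower quartile ≈ 5 + ((35 − 27) / 28) × 5 = 6.4286

6.429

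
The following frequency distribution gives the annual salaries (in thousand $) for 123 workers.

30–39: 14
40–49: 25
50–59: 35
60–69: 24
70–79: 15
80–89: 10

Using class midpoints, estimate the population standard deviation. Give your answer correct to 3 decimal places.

14.176

Midpoints: 34.5, 44.5, 54.5, 64.5, 74.5, 84.5
n = 123, Σfm = 7013.5, mean = 57.0203
Σfm² = 424630.75
Σf(m − x̄)² = Σfm² − (Σfm)²/n = 424630.75 − 7013.5²/123 = 24718.6992
Population variance = 24718.6992 / 123 = 200.9650
Standard deviation = √200.9650 = 14.1762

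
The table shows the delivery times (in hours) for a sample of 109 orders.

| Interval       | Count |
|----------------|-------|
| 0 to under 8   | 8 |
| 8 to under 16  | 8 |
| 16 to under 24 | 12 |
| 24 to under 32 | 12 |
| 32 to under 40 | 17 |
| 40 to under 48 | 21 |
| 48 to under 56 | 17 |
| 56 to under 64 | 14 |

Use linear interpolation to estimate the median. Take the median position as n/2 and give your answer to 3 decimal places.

Cumulative frequencies: 8, 16, 28, 40, 57, 78, 95, 109
n = 109; position = n/2 = 54.5.
This falls in the class 32 to under 40: L = 32, F = 40, f = 17, h = 8.
Median ≈ 32 + ((54.5 − 40) / 17) × 8 = 38.8235

38.824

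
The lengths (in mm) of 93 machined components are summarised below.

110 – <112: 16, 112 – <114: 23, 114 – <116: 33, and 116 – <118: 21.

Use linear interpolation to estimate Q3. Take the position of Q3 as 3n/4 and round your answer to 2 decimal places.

Cumulative frequencies: 16, 39, 72, 93
n = 93; position = 3n/4 = 69.75.
This falls in the class 114 – <116: L = 114, F = 39, f = 33, h = 2.
Upper quartile ≈ 114 + ((69.75 − 39) / 33) × 2 = 115.8636

115.86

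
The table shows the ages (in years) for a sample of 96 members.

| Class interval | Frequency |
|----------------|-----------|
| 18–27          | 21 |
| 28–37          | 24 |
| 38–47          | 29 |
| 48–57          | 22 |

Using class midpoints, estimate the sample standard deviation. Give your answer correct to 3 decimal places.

10.752

Midpoints: 22.5, 32.5, 42.5, 52.5
n = 96, Σfm = 3640, mean = 37.9167
Σfm² = 149000
Σf(m − x̄)² = Σfm² − (Σfm)²/n = 149000 − 3640²/96 = 10983.3333
Sample variance = 10983.3333 / 95 = 115.6140
Standard deviation = √115.6140 = 10.7524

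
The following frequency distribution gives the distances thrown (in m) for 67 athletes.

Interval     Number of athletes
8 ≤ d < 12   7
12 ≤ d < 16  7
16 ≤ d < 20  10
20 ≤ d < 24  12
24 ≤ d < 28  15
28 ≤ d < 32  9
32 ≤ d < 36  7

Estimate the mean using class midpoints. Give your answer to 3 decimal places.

22.537

Midpoints: 10, 14, 18, 22, 26, 30, 34
Σfm = 7×10 + 7×14 + 10×18 + 12×22 + 15×26 + 9×30 + 7×34 = 1510
n = Σf = 67
Mean = 1510 / 67 = 22.5373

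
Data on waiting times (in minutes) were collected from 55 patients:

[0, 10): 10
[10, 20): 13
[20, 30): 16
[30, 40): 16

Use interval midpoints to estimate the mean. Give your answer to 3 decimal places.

Midpoints: 5, 15, 25, 35
Σfm = 10×5 + 13×15 + 16×25 + 16×35 = 1205
n = Σf = 55
Mean = 1205 / 55 = 21.9091

21.909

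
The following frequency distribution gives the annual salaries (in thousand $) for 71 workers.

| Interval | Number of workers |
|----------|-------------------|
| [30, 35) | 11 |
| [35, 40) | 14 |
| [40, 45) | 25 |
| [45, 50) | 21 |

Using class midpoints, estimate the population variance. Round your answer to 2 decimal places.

26.70

Midpoints: 32.5, 37.5, 42.5, 47.5
n = 71, Σfm = 2942.5, mean = 41.4437
Σfm² = 123843.75
Σf(m − x̄)² = Σfm² − (Σfm)²/n = 123843.75 − 2942.5²/71 = 1895.7746
Population variance = 1895.7746 / 71 = 26.7011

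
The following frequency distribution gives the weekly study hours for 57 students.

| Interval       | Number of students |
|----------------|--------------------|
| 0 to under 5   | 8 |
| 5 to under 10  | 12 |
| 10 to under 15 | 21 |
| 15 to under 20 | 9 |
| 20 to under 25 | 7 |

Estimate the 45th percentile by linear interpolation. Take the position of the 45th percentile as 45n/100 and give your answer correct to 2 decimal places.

Cumulative frequencies: 8, 20, 41, 50, 57
n = 57; position = 45n/100 = 25.65.
This falls in the class 10 to under 15: L = 10, F = 20, f = 21, h = 5.
45th percentile ≈ 10 + ((25.65 − 20) / 21) × 5 = 11.3452

11.35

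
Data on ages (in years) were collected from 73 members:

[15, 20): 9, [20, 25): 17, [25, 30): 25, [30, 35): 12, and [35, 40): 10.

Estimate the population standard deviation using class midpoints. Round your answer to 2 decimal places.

5.99

Midpoints: 17.5, 22.5, 27.5, 32.5, 37.5
n = 73, Σfm = 1992.5, mean = 27.2945
Σfm² = 57006.25
Σf(m − x̄)² = Σfm² − (Σfm)²/n = 57006.25 − 1992.5²/73 = 2621.9178
Population variance = 2621.9178 / 73 = 35.9167
Standard deviation = √35.9167 = 5.9931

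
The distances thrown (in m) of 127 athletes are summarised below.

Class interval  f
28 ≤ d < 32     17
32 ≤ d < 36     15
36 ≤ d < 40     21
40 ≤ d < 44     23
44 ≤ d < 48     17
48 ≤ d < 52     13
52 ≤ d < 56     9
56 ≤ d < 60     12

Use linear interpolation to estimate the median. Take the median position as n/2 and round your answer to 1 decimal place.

41.8

Cumulative frequencies: 17, 32, 53, 76, 93, 106, 115, 127
n = 127; position = n/2 = 63.5.
This falls in the class 40 ≤ d < 44: L = 40, F = 53, f = 23, h = 4.
Median ≈ 40 + ((63.5 − 53) / 23) × 4 = 41.8261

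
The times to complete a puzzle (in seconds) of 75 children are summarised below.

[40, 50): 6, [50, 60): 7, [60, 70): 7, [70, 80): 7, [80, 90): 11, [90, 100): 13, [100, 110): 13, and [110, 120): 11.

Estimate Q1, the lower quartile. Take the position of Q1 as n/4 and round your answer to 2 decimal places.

68.21

Cumulative frequencies: 6, 13, 20, 27, 38, 51, 64, 75
n = 75; position = n/4 = 18.75.
This falls in the class [60, 70): L = 60, F = 13, f = 7, h = 10.
Lower quartile ≈ 60 + ((18.75 − 13) / 7) × 10 = 68.2143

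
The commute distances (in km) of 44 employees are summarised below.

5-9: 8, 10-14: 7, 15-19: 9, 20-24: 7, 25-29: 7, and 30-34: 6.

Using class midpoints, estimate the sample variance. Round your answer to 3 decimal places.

71.036

Midpoints: 7, 12, 17, 22, 27, 32
n = 44, Σfm = 828, mean = 18.8182
Σfm² = 18636
Σf(m − x̄)² = Σfm² − (Σfm)²/n = 18636 − 828²/44 = 3054.5455
Sample variance = 3054.5455 / 43 = 71.0359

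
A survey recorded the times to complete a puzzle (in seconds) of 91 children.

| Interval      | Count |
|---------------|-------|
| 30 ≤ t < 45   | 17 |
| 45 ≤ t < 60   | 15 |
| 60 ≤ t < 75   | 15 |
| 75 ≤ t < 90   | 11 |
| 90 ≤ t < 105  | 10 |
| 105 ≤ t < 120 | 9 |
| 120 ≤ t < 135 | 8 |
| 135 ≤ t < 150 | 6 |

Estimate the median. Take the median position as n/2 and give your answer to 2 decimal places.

Cumulative frequencies: 17, 32, 47, 58, 68, 77, 85, 91
n = 91; position = n/2 = 45.5.
This falls in the class 60 ≤ t < 75: L = 60, F = 32, f = 15, h = 15.
Median ≈ 60 + ((45.5 − 32) / 15) × 15 = 73.5000

73.50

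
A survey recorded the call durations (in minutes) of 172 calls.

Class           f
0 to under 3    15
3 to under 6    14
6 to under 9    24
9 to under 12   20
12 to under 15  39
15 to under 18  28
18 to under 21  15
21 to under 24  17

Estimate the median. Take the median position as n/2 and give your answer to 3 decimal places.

13.000

Cumulative frequencies: 15, 29, 53, 73, 112, 140, 155, 172
n = 172; position = n/2 = 86.
This falls in the class 12 to under 15: L = 12, F = 73, f = 39, h = 3.
Median ≈ 12 + ((86 − 73) / 39) × 3 = 13.0000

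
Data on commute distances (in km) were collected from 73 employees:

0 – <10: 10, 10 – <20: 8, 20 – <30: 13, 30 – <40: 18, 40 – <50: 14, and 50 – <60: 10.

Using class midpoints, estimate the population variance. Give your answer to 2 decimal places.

Midpoints: 5, 15, 25, 35, 45, 55
n = 73, Σfm = 2305, mean = 31.5753
Σfm² = 90825
Σf(m − x̄)² = Σfm² − (Σfm)²/n = 90825 − 2305²/73 = 18043.8356
Population variance = 18043.8356 / 73 = 247.1758

247.18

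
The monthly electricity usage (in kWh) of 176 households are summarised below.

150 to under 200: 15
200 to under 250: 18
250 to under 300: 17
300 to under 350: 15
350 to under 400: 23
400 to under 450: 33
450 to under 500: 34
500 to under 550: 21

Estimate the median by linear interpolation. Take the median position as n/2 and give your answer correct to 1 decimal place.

Cumulative frequencies: 15, 33, 50, 65, 88, 121, 155, 176
n = 176; position = n/2 = 88.
This falls in the class 350 to under 400: L = 350, F = 65, f = 23, h = 50.
Median ≈ 350 + ((88 − 65) / 23) × 50 = 400.0000

400.0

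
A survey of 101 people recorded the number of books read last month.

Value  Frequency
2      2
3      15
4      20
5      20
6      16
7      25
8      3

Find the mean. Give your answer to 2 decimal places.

Values: 2, 3, 4, 5, 6, 7, 8
Σfx = 2×2 + 15×3 + 20×4 + 20×5 + 16×6 + 25×7 + 3×8 = 524
n = Σf = 101
Mean = 524 / 101 = 5.1881

5.19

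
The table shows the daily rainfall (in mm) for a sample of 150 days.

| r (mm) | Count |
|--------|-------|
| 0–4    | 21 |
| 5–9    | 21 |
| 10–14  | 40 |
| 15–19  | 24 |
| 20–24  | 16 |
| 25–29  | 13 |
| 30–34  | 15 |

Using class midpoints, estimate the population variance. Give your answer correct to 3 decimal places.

82.262

Midpoints: 2, 7, 12, 17, 22, 27, 32
n = 150, Σfm = 2260, mean = 15.0667
Σfm² = 46390
Σf(m − x̄)² = Σfm² − (Σfm)²/n = 46390 − 2260²/150 = 12339.3333
Population variance = 12339.3333 / 150 = 82.2622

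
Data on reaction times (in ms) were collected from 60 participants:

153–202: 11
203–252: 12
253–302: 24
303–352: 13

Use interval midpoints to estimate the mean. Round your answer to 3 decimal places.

260.000

Midpoints: 177.5, 227.5, 277.5, 327.5
Σfm = 11×177.5 + 12×227.5 + 24×277.5 + 13×327.5 = 15600
n = Σf = 60
Mean = 15600 / 60 = 260.0000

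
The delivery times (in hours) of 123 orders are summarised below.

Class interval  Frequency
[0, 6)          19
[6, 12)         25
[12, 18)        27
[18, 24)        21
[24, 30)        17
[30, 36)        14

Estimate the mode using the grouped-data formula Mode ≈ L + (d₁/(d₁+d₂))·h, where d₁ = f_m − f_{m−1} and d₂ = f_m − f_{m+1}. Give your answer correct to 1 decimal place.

Modal class: [12, 18) (highest frequency 27).
d₁ = 27 − 25 = 2, d₂ = 27 − 21 = 6
Mode ≈ 12 + (2/(2+6)) × 6 = 12 + 1.5000 = 13.5000

13.5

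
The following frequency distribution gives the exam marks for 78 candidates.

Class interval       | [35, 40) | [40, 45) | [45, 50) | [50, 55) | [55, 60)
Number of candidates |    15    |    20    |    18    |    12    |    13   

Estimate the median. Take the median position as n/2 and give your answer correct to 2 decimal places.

46.11

Cumulative frequencies: 15, 35, 53, 65, 78
n = 78; position = n/2 = 39.
This falls in the class [45, 50): L = 45, F = 35, f = 18, h = 5.
Median ≈ 45 + ((39 − 35) / 18) × 5 = 46.1111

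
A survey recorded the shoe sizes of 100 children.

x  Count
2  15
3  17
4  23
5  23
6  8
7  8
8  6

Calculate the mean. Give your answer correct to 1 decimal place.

Values: 2, 3, 4, 5, 6, 7, 8
Σfx = 15×2 + 17×3 + 23×4 + 23×5 + 8×6 + 8×7 + 6×8 = 440
n = Σf = 100
Mean = 440 / 100 = 4.4000

4.4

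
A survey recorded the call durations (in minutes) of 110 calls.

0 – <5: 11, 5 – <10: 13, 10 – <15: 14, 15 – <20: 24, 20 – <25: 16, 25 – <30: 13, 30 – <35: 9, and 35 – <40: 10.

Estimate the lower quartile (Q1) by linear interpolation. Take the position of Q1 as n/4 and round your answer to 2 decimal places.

Cumulative frequencies: 11, 24, 38, 62, 78, 91, 100, 110
n = 110; position = n/4 = 27.5.
This falls in the class 10 – <15: L = 10, F = 24, f = 14, h = 5.
Lower quartile ≈ 10 + ((27.5 − 24) / 14) × 5 = 11.2500

11.25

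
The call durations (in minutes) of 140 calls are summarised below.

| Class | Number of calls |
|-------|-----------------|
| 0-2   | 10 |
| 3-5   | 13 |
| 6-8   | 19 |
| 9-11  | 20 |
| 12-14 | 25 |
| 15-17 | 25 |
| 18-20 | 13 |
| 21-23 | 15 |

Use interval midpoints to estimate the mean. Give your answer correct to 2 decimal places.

12.12

Midpoints: 1, 4, 7, 10, 13, 16, 19, 22
Σfm = 10×1 + 13×4 + 19×7 + 20×10 + 25×13 + 25×16 + 13×19 + 15×22 = 1697
n = Σf = 140
Mean = 1697 / 140 = 12.1214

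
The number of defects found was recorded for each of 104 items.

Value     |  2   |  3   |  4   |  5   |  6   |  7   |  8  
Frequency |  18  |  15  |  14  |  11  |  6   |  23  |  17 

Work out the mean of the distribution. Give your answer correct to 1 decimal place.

5.0

Values: 2, 3, 4, 5, 6, 7, 8
Σfx = 18×2 + 15×3 + 14×4 + 11×5 + 6×6 + 23×7 + 17×8 = 525
n = Σf = 104
Mean = 525 / 104 = 5.0481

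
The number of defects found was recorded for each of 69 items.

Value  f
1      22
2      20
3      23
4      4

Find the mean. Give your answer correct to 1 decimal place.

Values: 1, 2, 3, 4
Σfx = 22×1 + 20×2 + 23×3 + 4×4 = 147
n = Σf = 69
Mean = 147 / 69 = 2.1304

2.1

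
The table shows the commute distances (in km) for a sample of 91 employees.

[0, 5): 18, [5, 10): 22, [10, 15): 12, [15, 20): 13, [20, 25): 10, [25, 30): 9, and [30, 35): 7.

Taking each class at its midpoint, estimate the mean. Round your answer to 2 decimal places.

Midpoints: 2.5, 7.5, 12.5, 17.5, 22.5, 27.5, 32.5
Σfm = 18×2.5 + 22×7.5 + 12×12.5 + 13×17.5 + 10×22.5 + 9×27.5 + 7×32.5 = 1287.5
n = Σf = 91
Mean = 1287.5 / 91 = 14.1484

14.15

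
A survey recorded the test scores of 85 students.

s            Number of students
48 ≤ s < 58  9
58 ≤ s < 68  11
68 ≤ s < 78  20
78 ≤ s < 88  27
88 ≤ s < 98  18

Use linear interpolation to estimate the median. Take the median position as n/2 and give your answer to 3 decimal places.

78.926

Cumulative frequencies: 9, 20, 40, 67, 85
n = 85; position = n/2 = 42.5.
This falls in the class 78 ≤ s < 88: L = 78, F = 40, f = 27, h = 10.
Median ≈ 78 + ((42.5 − 40) / 27) × 10 = 78.9259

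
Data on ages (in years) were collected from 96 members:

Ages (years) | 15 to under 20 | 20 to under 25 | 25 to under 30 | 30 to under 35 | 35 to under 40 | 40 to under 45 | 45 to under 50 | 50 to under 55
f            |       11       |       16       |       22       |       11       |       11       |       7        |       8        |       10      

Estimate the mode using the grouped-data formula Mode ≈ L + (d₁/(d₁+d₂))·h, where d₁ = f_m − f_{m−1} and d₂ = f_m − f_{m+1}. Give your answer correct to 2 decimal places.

26.76

Modal class: 25 to under 30 (highest frequency 22).
d₁ = 22 − 16 = 6, d₂ = 22 − 11 = 11
Mode ≈ 25 + (6/(6+11)) × 5 = 25 + 1.7647 = 26.7647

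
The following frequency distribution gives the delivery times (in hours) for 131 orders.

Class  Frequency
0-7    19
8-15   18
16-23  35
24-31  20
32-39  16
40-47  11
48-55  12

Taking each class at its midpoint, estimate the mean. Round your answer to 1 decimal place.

24.2

Midpoints: 3.5, 11.5, 19.5, 27.5, 35.5, 43.5, 51.5
Σfm = 19×3.5 + 18×11.5 + 35×19.5 + 20×27.5 + 16×35.5 + 11×43.5 + 12×51.5 = 3170.5
n = Σf = 131
Mean = 3170.5 / 131 = 24.2023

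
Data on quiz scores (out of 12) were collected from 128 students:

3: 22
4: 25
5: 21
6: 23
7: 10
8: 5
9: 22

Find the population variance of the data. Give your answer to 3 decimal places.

Values: 3, 4, 5, 6, 7, 8, 9
n = 128, Σfx = 717, mean = 5.6016
Σfx² = 4543
Σf(x − x̄)² = Σfx² − (Σfx)²/n = 4543 − 717²/128 = 526.6797
Population variance = 526.6797 / 128 = 4.1147

4.115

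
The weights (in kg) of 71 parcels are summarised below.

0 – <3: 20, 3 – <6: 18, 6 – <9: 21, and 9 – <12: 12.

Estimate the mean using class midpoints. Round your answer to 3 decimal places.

5.556

Midpoints: 1.5, 4.5, 7.5, 10.5
Σfm = 20×1.5 + 18×4.5 + 21×7.5 + 12×10.5 = 394.5
n = Σf = 71
Mean = 394.5 / 71 = 5.5563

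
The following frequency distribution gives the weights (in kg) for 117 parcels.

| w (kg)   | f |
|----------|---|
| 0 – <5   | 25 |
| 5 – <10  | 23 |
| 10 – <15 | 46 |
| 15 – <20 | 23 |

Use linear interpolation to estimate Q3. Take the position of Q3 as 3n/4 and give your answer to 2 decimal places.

14.32

Cumulative frequencies: 25, 48, 94, 117
n = 117; position = 3n/4 = 87.75.
This falls in the class 10 – <15: L = 10, F = 48, f = 46, h = 5.
Upper quartile ≈ 10 + ((87.75 − 48) / 46) × 5 = 14.3207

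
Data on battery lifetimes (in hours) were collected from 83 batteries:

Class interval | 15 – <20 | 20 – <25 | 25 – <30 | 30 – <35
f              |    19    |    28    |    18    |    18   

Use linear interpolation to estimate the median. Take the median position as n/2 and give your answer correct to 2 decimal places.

Cumulative frequencies: 19, 47, 65, 83
n = 83; position = n/2 = 41.5.
This falls in the class 20 – <25: L = 20, F = 19, f = 28, h = 5.
Median ≈ 20 + ((41.5 − 19) / 28) × 5 = 24.0179

24.02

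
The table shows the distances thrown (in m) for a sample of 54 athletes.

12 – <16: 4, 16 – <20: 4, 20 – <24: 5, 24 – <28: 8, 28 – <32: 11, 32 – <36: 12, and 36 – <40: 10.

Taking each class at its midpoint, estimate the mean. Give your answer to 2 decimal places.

28.96

Midpoints: 14, 18, 22, 26, 30, 34, 38
Σfm = 4×14 + 4×18 + 5×22 + 8×26 + 11×30 + 12×34 + 10×38 = 1564
n = Σf = 54
Mean = 1564 / 54 = 28.9630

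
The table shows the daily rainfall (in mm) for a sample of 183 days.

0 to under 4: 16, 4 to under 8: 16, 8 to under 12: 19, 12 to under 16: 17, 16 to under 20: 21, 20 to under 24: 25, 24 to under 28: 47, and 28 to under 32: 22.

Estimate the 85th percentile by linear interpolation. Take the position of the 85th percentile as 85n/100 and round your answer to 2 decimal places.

27.54

Cumulative frequencies: 16, 32, 51, 68, 89, 114, 161, 183
n = 183; position = 85n/100 = 155.55.
This falls in the class 24 to under 28: L = 24, F = 114, f = 47, h = 4.
85th percentile ≈ 24 + ((155.55 − 114) / 47) × 4 = 27.5362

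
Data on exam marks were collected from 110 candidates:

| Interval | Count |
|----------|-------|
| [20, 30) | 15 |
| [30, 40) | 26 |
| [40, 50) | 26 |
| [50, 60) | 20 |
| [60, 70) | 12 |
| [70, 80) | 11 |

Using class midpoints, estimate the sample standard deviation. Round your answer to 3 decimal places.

Midpoints: 25, 35, 45, 55, 65, 75
n = 110, Σfm = 5160, mean = 46.9091
Σfm² = 266950
Σf(m − x̄)² = Σfm² − (Σfm)²/n = 266950 − 5160²/110 = 24899.0909
Sample variance = 24899.0909 / 109 = 228.4320
Standard deviation = √228.4320 = 15.1140

15.114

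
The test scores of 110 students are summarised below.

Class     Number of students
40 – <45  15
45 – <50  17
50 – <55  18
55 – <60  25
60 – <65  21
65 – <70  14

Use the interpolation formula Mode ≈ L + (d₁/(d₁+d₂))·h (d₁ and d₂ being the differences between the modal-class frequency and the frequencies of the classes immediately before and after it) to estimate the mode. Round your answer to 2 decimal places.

Modal class: 55 – <60 (highest frequency 25).
d₁ = 25 − 18 = 7, d₂ = 25 − 21 = 4
Mode ≈ 55 + (7/(7+4)) × 5 = 55 + 3.1818 = 58.1818

58.18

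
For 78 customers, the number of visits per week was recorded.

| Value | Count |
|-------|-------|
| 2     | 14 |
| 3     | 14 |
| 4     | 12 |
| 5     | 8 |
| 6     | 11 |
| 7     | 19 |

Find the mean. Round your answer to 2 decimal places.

Values: 2, 3, 4, 5, 6, 7
Σfx = 14×2 + 14×3 + 12×4 + 8×5 + 11×6 + 19×7 = 357
n = Σf = 78
Mean = 357 / 78 = 4.5769

4.58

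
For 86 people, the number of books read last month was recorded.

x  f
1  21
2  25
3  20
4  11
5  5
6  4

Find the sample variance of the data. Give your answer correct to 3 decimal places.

1.912

Values: 1, 2, 3, 4, 5, 6
n = 86, Σfx = 224, mean = 2.6047
Σfx² = 746
Σf(x − x̄)² = Σfx² − (Σfx)²/n = 746 − 224²/86 = 162.5581
Sample variance = 162.5581 / 85 = 1.9124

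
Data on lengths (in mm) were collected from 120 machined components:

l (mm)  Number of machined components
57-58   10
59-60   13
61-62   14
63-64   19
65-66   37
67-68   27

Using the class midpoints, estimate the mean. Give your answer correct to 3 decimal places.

Midpoints: 57.5, 59.5, 61.5, 63.5, 65.5, 67.5
Σfm = 10×57.5 + 13×59.5 + 14×61.5 + 19×63.5 + 37×65.5 + 27×67.5 = 7662
n = Σf = 120
Mean = 7662 / 120 = 63.8500

63.850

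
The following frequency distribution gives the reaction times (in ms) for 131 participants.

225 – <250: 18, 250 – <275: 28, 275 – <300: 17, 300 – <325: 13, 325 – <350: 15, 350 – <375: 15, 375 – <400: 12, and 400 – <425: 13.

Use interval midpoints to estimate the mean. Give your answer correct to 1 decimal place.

Midpoints: 237.5, 262.5, 287.5, 312.5, 337.5, 362.5, 387.5, 412.5
Σfm = 18×237.5 + 28×262.5 + 17×287.5 + 13×312.5 + 15×337.5 + 15×362.5 + 12×387.5 + 13×412.5 = 41087.5
n = Σf = 131
Mean = 41087.5 / 131 = 313.6450

313.6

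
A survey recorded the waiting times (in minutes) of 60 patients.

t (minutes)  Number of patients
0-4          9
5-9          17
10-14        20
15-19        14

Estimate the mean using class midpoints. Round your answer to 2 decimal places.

Midpoints: 2, 7, 12, 17
Σfm = 9×2 + 17×7 + 20×12 + 14×17 = 615
n = Σf = 60
Mean = 615 / 60 = 10.2500

10.25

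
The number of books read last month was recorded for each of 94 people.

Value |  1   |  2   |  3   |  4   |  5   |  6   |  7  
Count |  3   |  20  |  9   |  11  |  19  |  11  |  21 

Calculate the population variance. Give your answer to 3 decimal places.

Values: 1, 2, 3, 4, 5, 6, 7
n = 94, Σfx = 422, mean = 4.4894
Σfx² = 2240
Σf(x − x̄)² = Σfx² − (Σfx)²/n = 2240 − 422²/94 = 345.4894
Population variance = 345.4894 / 94 = 3.6754

3.675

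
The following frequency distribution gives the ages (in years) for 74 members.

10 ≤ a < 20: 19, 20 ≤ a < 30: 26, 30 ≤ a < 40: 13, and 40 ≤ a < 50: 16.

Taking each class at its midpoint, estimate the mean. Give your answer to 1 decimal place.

Midpoints: 15, 25, 35, 45
Σfm = 19×15 + 26×25 + 13×35 + 16×45 = 2110
n = Σf = 74
Mean = 2110 / 74 = 28.5135

28.5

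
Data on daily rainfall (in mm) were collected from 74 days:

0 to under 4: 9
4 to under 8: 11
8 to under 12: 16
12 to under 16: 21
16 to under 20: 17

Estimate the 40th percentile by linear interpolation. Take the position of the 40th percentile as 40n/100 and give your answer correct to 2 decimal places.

Cumulative frequencies: 9, 20, 36, 57, 74
n = 74; position = 40n/100 = 29.6.
This falls in the class 8 to under 12: L = 8, F = 20, f = 16, h = 4.
40th percentile ≈ 8 + ((29.6 − 20) / 16) × 4 = 10.4000

10.40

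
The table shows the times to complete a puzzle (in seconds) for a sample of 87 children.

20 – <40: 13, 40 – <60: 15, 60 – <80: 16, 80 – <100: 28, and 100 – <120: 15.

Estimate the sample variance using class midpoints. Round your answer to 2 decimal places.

Midpoints: 30, 50, 70, 90, 110
n = 87, Σfm = 6430, mean = 73.9080
Σfm² = 535900
Σf(m − x̄)² = Σfm² − (Σfm)²/n = 535900 − 6430²/87 = 60671.2644
Sample variance = 60671.2644 / 86 = 705.4798

705.48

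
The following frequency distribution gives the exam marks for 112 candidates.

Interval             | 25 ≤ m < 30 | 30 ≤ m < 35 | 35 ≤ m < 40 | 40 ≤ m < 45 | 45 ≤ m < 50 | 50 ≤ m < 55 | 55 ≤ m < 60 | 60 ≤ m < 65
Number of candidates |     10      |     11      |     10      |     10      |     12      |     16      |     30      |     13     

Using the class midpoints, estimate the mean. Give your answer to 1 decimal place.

Midpoints: 27.5, 32.5, 37.5, 42.5, 47.5, 52.5, 57.5, 62.5
Σfm = 10×27.5 + 11×32.5 + 10×37.5 + 10×42.5 + 12×47.5 + 16×52.5 + 30×57.5 + 13×62.5 = 5380
n = Σf = 112
Mean = 5380 / 112 = 48.0357

48.0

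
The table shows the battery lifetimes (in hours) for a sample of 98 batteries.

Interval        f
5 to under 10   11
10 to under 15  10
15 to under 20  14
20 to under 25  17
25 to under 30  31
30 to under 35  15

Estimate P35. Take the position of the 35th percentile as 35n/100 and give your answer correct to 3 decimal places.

19.750

Cumulative frequencies: 11, 21, 35, 52, 83, 98
n = 98; position = 35n/100 = 34.3.
This falls in the class 15 to under 20: L = 15, F = 21, f = 14, h = 5.
35th percentile ≈ 15 + ((34.3 − 21) / 14) × 5 = 19.7500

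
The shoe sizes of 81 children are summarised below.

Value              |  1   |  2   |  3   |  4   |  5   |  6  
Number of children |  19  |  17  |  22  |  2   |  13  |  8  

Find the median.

3

Cumulative frequencies: 19, 36, 58, 60, 73, 81
n = 81, so the median is the value in position (n+1)/2 = 41.
Position 41 falls at value 3.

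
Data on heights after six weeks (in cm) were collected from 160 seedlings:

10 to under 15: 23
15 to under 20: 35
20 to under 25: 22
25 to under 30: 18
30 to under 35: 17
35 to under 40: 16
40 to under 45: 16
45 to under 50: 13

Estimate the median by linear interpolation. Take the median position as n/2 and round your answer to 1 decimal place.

25.0

Cumulative frequencies: 23, 58, 80, 98, 115, 131, 147, 160
n = 160; position = n/2 = 80.
This falls in the class 20 to under 25: L = 20, F = 58, f = 22, h = 5.
Median ≈ 20 + ((80 − 58) / 22) × 5 = 25.0000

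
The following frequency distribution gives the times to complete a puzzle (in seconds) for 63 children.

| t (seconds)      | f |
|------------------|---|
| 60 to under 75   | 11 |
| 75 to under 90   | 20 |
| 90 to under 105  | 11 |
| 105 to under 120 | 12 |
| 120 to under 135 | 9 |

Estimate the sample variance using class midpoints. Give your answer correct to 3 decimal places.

Midpoints: 67.5, 82.5, 97.5, 112.5, 127.5
n = 63, Σfm = 5962.5, mean = 94.6429
Σfm² = 588993.75
Σf(m − x̄)² = Σfm² − (Σfm)²/n = 588993.75 − 5962.5²/63 = 24685.7143
Sample variance = 24685.7143 / 62 = 398.1567

398.157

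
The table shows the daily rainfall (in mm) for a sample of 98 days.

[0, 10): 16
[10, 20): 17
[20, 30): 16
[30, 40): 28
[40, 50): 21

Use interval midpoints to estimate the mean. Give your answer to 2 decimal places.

Midpoints: 5, 15, 25, 35, 45
Σfm = 16×5 + 17×15 + 16×25 + 28×35 + 21×45 = 2660
n = Σf = 98
Mean = 2660 / 98 = 27.1429

27.14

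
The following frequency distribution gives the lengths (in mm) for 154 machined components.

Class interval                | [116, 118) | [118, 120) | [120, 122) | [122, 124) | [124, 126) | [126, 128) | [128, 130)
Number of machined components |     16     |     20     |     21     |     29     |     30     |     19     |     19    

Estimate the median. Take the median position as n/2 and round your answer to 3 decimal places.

Cumulative frequencies: 16, 36, 57, 86, 116, 135, 154
n = 154; position = n/2 = 77.
This falls in the class [122, 124): L = 122, F = 57, f = 29, h = 2.
Median ≈ 122 + ((77 − 57) / 29) × 2 = 123.3793

123.379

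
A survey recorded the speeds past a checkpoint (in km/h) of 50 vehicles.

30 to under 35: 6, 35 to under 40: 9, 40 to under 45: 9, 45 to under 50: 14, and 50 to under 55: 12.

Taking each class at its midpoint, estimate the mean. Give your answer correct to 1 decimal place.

44.2

Midpoints: 32.5, 37.5, 42.5, 47.5, 52.5
Σfm = 6×32.5 + 9×37.5 + 9×42.5 + 14×47.5 + 12×52.5 = 2210
n = Σf = 50
Mean = 2210 / 50 = 44.2000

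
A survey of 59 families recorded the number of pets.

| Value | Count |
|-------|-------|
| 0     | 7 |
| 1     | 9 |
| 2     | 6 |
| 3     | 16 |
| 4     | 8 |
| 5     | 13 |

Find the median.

Cumulative frequencies: 7, 16, 22, 38, 46, 59
n = 59, so the median is the value in position (n+1)/2 = 30.
Position 30 falls at value 3.

3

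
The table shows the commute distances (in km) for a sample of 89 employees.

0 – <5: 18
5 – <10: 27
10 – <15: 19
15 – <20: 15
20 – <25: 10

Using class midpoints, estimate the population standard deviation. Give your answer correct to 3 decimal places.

Midpoints: 2.5, 7.5, 12.5, 17.5, 22.5
n = 89, Σfm = 972.5, mean = 10.9270
Σfm² = 14256.25
Σf(m − x̄)² = Σfm² − (Σfm)²/n = 14256.25 − 972.5²/89 = 3629.7753
Population variance = 3629.7753 / 89 = 40.7840
Standard deviation = √40.7840 = 6.3862

6.386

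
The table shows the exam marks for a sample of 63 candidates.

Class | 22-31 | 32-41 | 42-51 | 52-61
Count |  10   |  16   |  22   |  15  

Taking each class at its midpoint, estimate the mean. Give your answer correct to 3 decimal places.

43.167

Midpoints: 26.5, 36.5, 46.5, 56.5
Σfm = 10×26.5 + 16×36.5 + 22×46.5 + 15×56.5 = 2719.5
n = Σf = 63
Mean = 2719.5 / 63 = 43.1667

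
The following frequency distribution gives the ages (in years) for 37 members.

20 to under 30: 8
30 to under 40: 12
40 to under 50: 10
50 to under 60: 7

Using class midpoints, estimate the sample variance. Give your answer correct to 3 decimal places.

Midpoints: 25, 35, 45, 55
n = 37, Σfm = 1455, mean = 39.3243
Σfm² = 61125
Σf(m − x̄)² = Σfm² − (Σfm)²/n = 61125 − 1455²/37 = 3908.1081
Sample variance = 3908.1081 / 36 = 108.5586

108.559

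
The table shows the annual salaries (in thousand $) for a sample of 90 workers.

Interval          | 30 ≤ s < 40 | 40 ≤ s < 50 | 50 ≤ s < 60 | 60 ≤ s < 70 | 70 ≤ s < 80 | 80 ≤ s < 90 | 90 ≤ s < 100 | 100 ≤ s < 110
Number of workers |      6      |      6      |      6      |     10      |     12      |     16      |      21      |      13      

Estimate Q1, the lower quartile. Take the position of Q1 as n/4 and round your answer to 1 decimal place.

Cumulative frequencies: 6, 12, 18, 28, 40, 56, 77, 90
n = 90; position = n/4 = 22.5.
This falls in the class 60 ≤ s < 70: L = 60, F = 18, f = 10, h = 10.
Lower quartile ≈ 60 + ((22.5 − 18) / 10) × 10 = 64.5000

64.5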